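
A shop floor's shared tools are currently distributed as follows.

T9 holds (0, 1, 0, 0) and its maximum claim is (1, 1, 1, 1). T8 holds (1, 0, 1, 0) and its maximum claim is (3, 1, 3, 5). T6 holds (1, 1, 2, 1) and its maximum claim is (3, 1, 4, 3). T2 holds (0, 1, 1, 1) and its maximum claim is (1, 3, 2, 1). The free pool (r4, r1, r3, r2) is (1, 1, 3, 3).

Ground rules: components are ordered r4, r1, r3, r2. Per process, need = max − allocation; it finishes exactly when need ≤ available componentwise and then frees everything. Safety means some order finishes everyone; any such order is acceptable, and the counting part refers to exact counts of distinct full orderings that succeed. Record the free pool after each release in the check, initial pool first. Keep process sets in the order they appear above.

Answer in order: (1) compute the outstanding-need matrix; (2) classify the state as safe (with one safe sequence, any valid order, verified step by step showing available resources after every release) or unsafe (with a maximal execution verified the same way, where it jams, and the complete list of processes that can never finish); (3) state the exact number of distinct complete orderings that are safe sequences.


(1) Need matrix, components ordered r4, r1, r3, r2:
  T9: (1, 0, 1, 1)
  T8: (2, 1, 2, 5)
  T6: (2, 0, 2, 2)
  T2: (1, 2, 1, 0)
(2) UNSAFE.
Key observation: once T9, T2 finish, the pool peaks at (1, 3, 4, 4) — and every remaining process still needs more r4 than that.
Going as far as possible: T9, T2; after that, nothing fits. Step-by-step check:
  pool = (1, 1, 3, 3)
  T9 needs (1, 0, 1, 1) <= (1, 1, 3, 3) -> finishes; pool += (0, 1, 0, 0) = (1, 2, 3, 3)
  T2 needs (1, 2, 1, 0) <= (1, 2, 3, 3) -> finishes; pool += (0, 1, 1, 1) = (1, 3, 4, 4)
  blocked: T8 wants (2, 1, 2, 5), pool (1, 3, 4, 4) — not enough r4 and r2
  blocked: T6 wants (2, 0, 2, 2), pool (1, 3, 4, 4) — not enough r4
Never able to finish: T8 and T6.
(3) Exactly 0 of the possible complete orderings are safe sequences.


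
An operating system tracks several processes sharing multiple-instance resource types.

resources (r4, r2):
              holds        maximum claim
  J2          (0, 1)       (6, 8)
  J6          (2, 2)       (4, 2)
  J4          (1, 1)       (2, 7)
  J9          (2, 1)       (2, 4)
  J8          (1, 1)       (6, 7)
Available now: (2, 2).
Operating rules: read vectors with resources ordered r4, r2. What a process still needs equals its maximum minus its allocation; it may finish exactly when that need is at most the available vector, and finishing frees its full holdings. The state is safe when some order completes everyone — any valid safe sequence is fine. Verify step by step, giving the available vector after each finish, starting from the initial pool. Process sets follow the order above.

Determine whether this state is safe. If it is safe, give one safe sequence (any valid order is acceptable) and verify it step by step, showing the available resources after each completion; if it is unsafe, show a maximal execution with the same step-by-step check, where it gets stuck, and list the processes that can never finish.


The state is UNSAFE.
Key observation: after J6, J9 complete, (6, 5) is the best the pool ever gets, yet each leftover process wants more r2.
Going as far as possible: J6, J9; after that, nothing fits. Verifying each step:
  pool = (2, 2)
  run J6 (needs (2, 0), free (2, 2)); after release of (2, 2) the pool is (4, 4)
  run J9 (needs (0, 3), free (4, 4)); after release of (2, 1) the pool is (6, 5)
  J2 cannot run: need (6, 7) vs free (6, 5) (insufficient r2)
  J4 cannot run: need (1, 6) vs free (6, 5) (insufficient r2)
  J8 cannot run: need (5, 6) vs free (6, 5) (insufficient r2)
Permanently blocked: J2, J4 and J8.


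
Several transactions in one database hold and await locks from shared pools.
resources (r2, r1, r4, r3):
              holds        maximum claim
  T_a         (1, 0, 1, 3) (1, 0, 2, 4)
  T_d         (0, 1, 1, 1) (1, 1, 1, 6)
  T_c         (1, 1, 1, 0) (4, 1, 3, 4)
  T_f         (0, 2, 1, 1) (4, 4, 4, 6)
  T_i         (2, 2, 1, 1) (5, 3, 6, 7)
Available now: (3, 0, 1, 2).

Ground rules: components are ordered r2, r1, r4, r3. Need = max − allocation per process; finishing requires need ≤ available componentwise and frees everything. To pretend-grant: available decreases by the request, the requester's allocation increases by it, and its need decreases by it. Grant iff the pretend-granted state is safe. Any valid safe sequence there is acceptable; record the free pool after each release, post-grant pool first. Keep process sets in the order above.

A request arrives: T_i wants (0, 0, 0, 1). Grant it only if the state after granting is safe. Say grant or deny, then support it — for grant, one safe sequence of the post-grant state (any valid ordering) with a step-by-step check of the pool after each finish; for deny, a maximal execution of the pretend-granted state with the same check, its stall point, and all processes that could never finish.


DENY — the pretend-granted state is unsafe.
Key observation: no order helps: past T_a, T_c, the free pool tops out at (5, 1, 3, 4), below what each blocked process needs in r3.
Pretend the grant happened; the run T_a, T_c goes as far as possible. Walking it through:
  pool = (3, 0, 1, 1)
  T_a needs (0, 0, 1, 1) <= (3, 0, 1, 1) -> finishes; pool += (1, 0, 1, 3) = (4, 0, 2, 4)
  T_c needs (3, 0, 2, 4) <= (4, 0, 2, 4) -> finishes; pool += (1, 1, 1, 0) = (5, 1, 3, 4)
  T_d cannot run: need (1, 0, 0, 5) vs free (5, 1, 3, 4) (insufficient r3)
  T_f cannot run: need (4, 2, 3, 5) vs free (5, 1, 3, 4) (insufficient r1 and r3)
  T_i cannot run: need (3, 1, 5, 5) vs free (5, 1, 3, 4) (insufficient r4 and r3)
Processes that could never finish after the grant: T_d, T_f and T_i.


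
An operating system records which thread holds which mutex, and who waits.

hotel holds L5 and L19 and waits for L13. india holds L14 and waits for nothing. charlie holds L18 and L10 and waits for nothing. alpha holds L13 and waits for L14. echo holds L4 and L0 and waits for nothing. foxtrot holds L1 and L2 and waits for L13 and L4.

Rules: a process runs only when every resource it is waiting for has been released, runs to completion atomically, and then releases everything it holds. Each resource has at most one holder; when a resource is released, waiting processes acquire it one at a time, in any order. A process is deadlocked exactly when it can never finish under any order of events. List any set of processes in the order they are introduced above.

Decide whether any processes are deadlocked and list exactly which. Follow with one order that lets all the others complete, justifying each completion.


The deadlocked set is empty.
Key observation: every chain of waits terminates; starting from the processes that wait on nothing, all the rest unlock in turn.
A valid finishing order for the others: india, alpha, echo, foxtrot, hotel, charlie.
Walking it through:
  run india (it waits on nothing); releases L14
  alpha waits on L14 — all released -> runs and releases L13
  run echo (it waits on nothing); releases L4 and L0
  foxtrot waits on L13 and L4 — all released -> runs and releases L1 and L2
  hotel waits on L13 — all released -> runs and releases L5 and L19
  run charlie (it waits on nothing); releases L18 and L10


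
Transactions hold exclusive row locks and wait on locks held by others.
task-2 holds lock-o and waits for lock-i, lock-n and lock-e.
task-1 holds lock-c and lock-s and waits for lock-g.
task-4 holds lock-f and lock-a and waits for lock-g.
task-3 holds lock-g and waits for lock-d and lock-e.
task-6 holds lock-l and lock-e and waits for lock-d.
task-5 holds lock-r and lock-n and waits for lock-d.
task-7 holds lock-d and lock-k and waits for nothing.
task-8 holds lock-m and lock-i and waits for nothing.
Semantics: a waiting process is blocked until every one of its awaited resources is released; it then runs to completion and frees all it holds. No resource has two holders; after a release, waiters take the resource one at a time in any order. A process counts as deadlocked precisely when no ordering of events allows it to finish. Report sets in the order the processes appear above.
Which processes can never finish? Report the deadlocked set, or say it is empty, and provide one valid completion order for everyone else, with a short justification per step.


Nothing here is deadlocked.
Key observation: although several processes wait, no cycle exists — each chain bottoms out at a free runner.
A valid finishing order for the others: task-7, task-6, task-8, task-3, task-5, task-4, task-2, task-1.
Step-by-step check:
  task-7: no waits; runs immediately, freeing lock-d and lock-k
  run task-6 (all its waits — lock-d — are resolved); releases lock-l and lock-e
  task-8: no waits; runs immediately, freeing lock-m and lock-i
  run task-3 (all its waits — lock-d and lock-e — are resolved); releases lock-g
  run task-5 (all its waits — lock-d — are resolved); releases lock-r and lock-n
  run task-4 (all its waits — lock-g — are resolved); releases lock-f and lock-a
  run task-2 (all its waits — lock-i, lock-n and lock-e — are resolved); releases lock-o
  run task-1 (all its waits — lock-g — are resolved); releases lock-c and lock-s


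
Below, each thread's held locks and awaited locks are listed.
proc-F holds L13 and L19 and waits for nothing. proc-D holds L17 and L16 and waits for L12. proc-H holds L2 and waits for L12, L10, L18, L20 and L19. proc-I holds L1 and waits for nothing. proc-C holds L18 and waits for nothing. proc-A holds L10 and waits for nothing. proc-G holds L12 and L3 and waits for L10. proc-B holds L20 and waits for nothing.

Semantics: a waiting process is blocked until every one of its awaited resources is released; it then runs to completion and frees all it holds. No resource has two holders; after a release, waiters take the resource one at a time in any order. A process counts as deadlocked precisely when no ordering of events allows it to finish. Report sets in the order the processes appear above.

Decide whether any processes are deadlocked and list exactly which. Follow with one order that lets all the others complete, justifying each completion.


No process is deadlocked.
Key observation: all waits point, directly or indirectly, at processes that can finish, so nothing is permanently blocked.
A valid finishing order for the others: proc-B, proc-A, proc-I, proc-G, proc-F, proc-C, proc-D, proc-H.
Step-by-step check:
  proc-B waits on nothing -> runs at once and releases L20
  proc-A waits on nothing -> runs at once and releases L10
  proc-I waits on nothing -> runs at once and releases L1
  proc-G: everything it awaited (L10) is free; runs, freeing L12 and L3
  proc-F waits on nothing -> runs at once and releases L13 and L19
  proc-C waits on nothing -> runs at once and releases L18
  proc-D: everything it awaited (L12) is free; runs, freeing L17 and L16
  proc-H: everything it awaited (L12, L10, L18, L20 and L19) is free; runs, freeing L2


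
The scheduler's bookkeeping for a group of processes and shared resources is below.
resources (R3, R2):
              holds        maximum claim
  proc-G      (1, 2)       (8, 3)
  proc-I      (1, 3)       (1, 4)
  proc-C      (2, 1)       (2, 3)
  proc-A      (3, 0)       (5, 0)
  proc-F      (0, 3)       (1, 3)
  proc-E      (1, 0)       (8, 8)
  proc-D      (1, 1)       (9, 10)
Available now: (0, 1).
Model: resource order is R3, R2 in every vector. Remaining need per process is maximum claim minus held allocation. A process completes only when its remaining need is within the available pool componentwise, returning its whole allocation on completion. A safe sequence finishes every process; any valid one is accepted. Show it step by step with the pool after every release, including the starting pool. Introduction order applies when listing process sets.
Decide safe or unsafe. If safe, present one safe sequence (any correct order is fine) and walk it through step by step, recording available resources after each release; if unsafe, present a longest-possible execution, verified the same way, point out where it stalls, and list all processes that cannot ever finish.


The state is UNSAFE.
Key observation: even finishing proc-I, proc-C, proc-F, proc-A leaves just (6, 8) free — too little R3 for any of the remaining processes.
Going as far as possible: proc-I, proc-C, proc-F, proc-A; after that, nothing fits. Check, step by step:
  pool = (0, 1)
  proc-I: need (0, 1) fits (0, 1); releases (1, 3), pool now (1, 4)
  proc-C: need (0, 2) fits (1, 4); releases (2, 1), pool now (3, 5)
  proc-F: need (1, 0) fits (3, 5); releases (0, 3), pool now (3, 8)
  proc-A: need (2, 0) fits (3, 8); releases (3, 0), pool now (6, 8)
  blocked: proc-G wants (7, 1), pool (6, 8) — not enough R3
  blocked: proc-E wants (7, 8), pool (6, 8) — not enough R3
  blocked: proc-D wants (8, 9), pool (6, 8) — not enough R3 and R2
Permanently blocked: proc-G, proc-E and proc-D.


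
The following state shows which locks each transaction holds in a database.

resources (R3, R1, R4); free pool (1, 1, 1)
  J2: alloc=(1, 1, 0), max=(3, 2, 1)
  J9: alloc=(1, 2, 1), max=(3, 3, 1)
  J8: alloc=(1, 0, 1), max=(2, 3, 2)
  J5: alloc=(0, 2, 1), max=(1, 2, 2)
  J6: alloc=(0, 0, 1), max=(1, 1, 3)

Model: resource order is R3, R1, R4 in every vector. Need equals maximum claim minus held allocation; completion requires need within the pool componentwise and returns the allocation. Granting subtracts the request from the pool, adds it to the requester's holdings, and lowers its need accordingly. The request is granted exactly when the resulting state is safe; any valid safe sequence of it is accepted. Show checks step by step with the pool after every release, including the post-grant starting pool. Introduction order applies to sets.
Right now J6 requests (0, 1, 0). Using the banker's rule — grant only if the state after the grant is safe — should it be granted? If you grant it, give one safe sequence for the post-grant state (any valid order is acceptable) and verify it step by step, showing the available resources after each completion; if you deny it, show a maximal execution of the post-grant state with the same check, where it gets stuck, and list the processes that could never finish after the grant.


GRANT: granting preserves safety; a valid post-grant sequence is J5, J6, J8, J9, J2.
Key observation: granting shrinks the pool to (1, 0, 1), yet J5 still fits and the chain goes through.
Check on the post-grant state, step by step:
  pool = (1, 0, 1)
  run J5 (needs (1, 0, 1), free (1, 0, 1)); after release of (0, 2, 1) the pool is (1, 2, 2)
  run J6 (needs (1, 0, 2), free (1, 2, 2)); after release of (0, 1, 1) the pool is (1, 3, 3)
  run J8 (needs (1, 3, 1), free (1, 3, 3)); after release of (1, 0, 1) the pool is (2, 3, 4)
  run J9 (needs (2, 1, 0), free (2, 3, 4)); after release of (1, 2, 1) the pool is (3, 5, 5)
  run J2 (needs (2, 1, 1), free (3, 5, 5)); after release of (1, 1, 0) the pool is (4, 6, 5)


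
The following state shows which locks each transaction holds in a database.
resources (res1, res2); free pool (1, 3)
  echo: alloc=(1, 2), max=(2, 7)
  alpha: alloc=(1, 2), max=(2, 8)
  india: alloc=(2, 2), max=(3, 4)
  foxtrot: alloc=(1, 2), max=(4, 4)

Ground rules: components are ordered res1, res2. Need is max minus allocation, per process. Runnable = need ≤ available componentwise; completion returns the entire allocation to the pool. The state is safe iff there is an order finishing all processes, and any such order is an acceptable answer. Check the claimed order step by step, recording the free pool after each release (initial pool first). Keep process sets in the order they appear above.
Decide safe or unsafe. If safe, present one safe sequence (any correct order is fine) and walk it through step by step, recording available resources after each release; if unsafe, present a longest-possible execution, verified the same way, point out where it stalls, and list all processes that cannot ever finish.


The state is SAFE; one workable sequence: india, echo, foxtrot, alpha.
Key observation: india marks the first exact bind of the order: its need (1, 2) fits the free (1, 3) with zero slack on a requested resource.
Step-by-step check:
  pool = (1, 3)
  india needs (1, 2) <= (1, 3) -> finishes; pool += (2, 2) = (3, 5)
  echo needs (1, 5) <= (3, 5) -> finishes; pool += (1, 2) = (4, 7)
  foxtrot needs (3, 2) <= (4, 7) -> finishes; pool += (1, 2) = (5, 9)
  alpha needs (1, 6) <= (5, 9) -> finishes; pool += (1, 2) = (6, 11)


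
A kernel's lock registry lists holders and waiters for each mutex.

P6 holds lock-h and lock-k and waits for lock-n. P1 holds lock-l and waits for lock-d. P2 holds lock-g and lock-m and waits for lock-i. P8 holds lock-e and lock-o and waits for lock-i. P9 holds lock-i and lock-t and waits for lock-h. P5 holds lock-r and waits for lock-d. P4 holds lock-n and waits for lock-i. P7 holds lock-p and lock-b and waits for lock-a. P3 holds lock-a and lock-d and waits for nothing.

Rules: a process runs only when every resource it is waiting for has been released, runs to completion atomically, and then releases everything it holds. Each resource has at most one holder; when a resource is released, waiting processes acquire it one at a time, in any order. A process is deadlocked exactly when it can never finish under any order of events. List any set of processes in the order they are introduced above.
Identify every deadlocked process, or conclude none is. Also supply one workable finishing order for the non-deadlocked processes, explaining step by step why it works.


Deadlocked set: P6, P2, P8, P9 and P4.
Key observation: the loop P6 -> P4 -> P9 -> P6 blocks itself forever; P2 and P8 wait into the deadlock from upstream.
One completion order for the rest: P3, P7, P1, P5.
Step-by-step check:
  P3: no waits; runs immediately, freeing lock-a and lock-d
  P7: everything it awaited (lock-a) is free; runs, freeing lock-p and lock-b
  P1: everything it awaited (lock-d) is free; runs, freeing lock-l
  P5: everything it awaited (lock-d) is free; runs, freeing lock-r


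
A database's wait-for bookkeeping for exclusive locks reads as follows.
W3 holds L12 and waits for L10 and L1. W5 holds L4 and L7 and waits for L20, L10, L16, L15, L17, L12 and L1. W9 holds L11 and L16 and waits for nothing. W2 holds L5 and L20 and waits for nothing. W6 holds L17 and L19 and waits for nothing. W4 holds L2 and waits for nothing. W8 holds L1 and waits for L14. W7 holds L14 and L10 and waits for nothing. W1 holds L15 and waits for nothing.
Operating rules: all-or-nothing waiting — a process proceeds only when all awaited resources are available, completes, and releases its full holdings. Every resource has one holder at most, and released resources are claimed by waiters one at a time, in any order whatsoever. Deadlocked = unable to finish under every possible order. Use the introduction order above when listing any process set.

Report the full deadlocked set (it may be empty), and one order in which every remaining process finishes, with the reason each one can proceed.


Nothing here is deadlocked.
Key observation: although several processes wait, no cycle exists — each chain bottoms out at a free runner.
The rest can finish in the order W1, W6, W2, W9, W7, W4, W8, W3, W5.
Step-by-step check:
  run W1 (it waits on nothing); releases L15
  run W6 (it waits on nothing); releases L17 and L19
  run W2 (it waits on nothing); releases L5 and L20
  run W9 (it waits on nothing); releases L11 and L16
  run W7 (it waits on nothing); releases L14 and L10
  run W4 (it waits on nothing); releases L2
  W8: everything it awaited (L14) is free; runs, freeing L1
  W3: everything it awaited (L10 and L1) is free; runs, freeing L12
  W5: everything it awaited (L20, L10, L16, L15, L17, L12 and L1) is free; runs, freeing L4 and L7


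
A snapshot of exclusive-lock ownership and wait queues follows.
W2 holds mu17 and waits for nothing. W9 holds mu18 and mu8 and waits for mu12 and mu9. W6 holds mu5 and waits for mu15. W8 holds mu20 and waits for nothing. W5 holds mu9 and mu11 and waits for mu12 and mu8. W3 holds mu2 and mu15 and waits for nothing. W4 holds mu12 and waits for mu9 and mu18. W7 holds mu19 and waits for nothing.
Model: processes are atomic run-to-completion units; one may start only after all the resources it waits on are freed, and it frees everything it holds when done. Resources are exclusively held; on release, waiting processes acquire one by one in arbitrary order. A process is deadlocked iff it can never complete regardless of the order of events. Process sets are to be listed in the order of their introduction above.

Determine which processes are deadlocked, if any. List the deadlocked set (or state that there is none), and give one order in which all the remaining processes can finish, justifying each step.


Deadlocked set: W9, W5 and W4.
Key observation: the cycle W9 -> W5 -> W9 can never break — each member waits on the next; W4 is caught in further circular waits.
One completion order for the rest: W3, W8, W2, W6, W7.
Verifying each step:
  W3 waits on nothing -> runs at once and releases mu2 and mu15
  W8 waits on nothing -> runs at once and releases mu20
  W2 waits on nothing -> runs at once and releases mu17
  W6: everything it awaited (mu15) is free; runs, freeing mu5
  W7 waits on nothing -> runs at once and releases mu19


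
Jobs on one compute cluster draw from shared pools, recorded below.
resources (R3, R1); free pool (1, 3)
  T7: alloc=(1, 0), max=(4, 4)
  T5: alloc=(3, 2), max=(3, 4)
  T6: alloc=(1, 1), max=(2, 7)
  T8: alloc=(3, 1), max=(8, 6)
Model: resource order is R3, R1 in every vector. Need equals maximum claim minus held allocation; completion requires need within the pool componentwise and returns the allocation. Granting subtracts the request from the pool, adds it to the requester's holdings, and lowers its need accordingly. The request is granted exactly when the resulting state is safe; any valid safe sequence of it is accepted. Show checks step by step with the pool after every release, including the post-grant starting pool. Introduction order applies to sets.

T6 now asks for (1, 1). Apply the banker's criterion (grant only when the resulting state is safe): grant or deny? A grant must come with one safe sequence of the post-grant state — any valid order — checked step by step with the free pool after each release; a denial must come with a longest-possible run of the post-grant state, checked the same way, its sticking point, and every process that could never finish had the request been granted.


DENY: after the grant no complete ordering would exist.
Key observation: once T5, T7 finish, the pool peaks at (4, 4) — and every remaining process still needs more R1 than that.
After a pretend grant, a maximal execution: T5, T7 — then nothing else fits. Verifying each step:
  pool = (0, 2)
  T5 needs (0, 2) <= (0, 2) -> finishes; pool += (3, 2) = (3, 4)
  T7 needs (3, 4) <= (3, 4) -> finishes; pool += (1, 0) = (4, 4)
  blocked: T6 wants (0, 5), pool (4, 4) — not enough R1
  blocked: T8 wants (5, 5), pool (4, 4) — not enough R3 and R1
Post-grant, the permanently blocked set is T6 and T8.


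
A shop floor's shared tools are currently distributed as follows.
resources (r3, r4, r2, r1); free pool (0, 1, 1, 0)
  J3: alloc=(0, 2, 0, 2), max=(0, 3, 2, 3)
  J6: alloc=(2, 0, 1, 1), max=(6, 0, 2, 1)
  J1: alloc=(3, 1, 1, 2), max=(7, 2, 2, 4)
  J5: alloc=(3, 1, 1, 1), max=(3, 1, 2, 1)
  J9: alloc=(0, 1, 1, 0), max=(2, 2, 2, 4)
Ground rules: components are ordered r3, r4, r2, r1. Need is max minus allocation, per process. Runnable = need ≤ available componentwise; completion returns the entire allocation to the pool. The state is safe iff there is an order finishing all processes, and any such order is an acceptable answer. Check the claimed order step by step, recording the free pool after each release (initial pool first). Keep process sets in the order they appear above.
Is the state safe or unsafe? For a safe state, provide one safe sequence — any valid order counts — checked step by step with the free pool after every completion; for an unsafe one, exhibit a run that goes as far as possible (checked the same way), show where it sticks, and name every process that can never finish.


UNSAFE — no complete ordering exists.
Key observation: after J5, J3 the pool peaks at (3, 4, 2, 3), and each blocked process is short somewhere: J6 on r3; J1 on r3; J9 on r1.
Going as far as possible: J5, J3; after that, nothing fits. Check, step by step:
  pool = (0, 1, 1, 0)
  J5: need (0, 0, 1, 0) fits (0, 1, 1, 0); releases (3, 1, 1, 1), pool now (3, 2, 2, 1)
  J3: need (0, 1, 2, 1) fits (3, 2, 2, 1); releases (0, 2, 0, 2), pool now (3, 4, 2, 3)
  blocked: J6 wants (4, 0, 1, 0), pool (3, 4, 2, 3) — not enough r3
  blocked: J1 wants (4, 1, 1, 2), pool (3, 4, 2, 3) — not enough r3
  blocked: J9 wants (2, 1, 1, 4), pool (3, 4, 2, 3) — not enough r1
Permanently blocked: J6, J1 and J9.


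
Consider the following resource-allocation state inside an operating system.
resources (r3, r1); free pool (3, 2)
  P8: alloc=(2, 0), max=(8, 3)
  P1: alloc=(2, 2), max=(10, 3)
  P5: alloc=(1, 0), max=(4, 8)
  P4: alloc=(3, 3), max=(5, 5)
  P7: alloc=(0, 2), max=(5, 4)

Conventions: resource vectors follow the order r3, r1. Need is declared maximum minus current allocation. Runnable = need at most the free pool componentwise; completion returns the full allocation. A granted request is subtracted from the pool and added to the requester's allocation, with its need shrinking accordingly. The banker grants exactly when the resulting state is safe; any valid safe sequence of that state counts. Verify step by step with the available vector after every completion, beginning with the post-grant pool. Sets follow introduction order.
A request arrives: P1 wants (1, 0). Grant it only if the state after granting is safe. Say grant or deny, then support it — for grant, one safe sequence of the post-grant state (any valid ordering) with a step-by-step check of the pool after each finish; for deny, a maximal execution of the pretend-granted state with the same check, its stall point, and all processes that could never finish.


DENY. Granting would leave the state unsafe.
Key observation: after P4, P7 the pool peaks at (5, 7), and each blocked process is short somewhere: P8 on r3; P1 on r3; P5 on r1.
After a pretend grant, a maximal execution: P4, P7 — then nothing else fits. Step-by-step check:
  pool = (2, 2)
  run P4 (needs (2, 2), free (2, 2)); after release of (3, 3) the pool is (5, 5)
  run P7 (needs (5, 2), free (5, 5)); after release of (0, 2) the pool is (5, 7)
  blocked: P8 wants (6, 3), pool (5, 7) — not enough r3
  blocked: P1 wants (7, 1), pool (5, 7) — not enough r3
  blocked: P5 wants (3, 8), pool (5, 7) — not enough r1
Post-grant, the permanently blocked set is P8, P1 and P5.


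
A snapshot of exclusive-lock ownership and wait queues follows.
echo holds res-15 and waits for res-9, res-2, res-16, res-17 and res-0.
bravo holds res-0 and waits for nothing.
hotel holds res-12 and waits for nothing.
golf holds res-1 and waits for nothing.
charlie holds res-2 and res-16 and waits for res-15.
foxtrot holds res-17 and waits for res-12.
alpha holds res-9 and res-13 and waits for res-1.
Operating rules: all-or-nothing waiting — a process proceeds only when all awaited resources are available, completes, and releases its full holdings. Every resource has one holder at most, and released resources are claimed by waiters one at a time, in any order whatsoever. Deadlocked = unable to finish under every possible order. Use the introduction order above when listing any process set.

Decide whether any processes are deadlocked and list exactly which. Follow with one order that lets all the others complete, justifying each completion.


Deadlocked: echo and charlie.
Key observation: the knot is the closed ring of waits echo -> charlie -> echo; no other process is dragged down with it.
One completion order for the rest: hotel, golf, foxtrot, bravo, alpha.
Walking it through:
  hotel waits on nothing -> runs at once and releases res-12
  golf waits on nothing -> runs at once and releases res-1
  run foxtrot (all its waits — res-12 — are resolved); releases res-17
  bravo waits on nothing -> runs at once and releases res-0
  run alpha (all its waits — res-1 — are resolved); releases res-9 and res-13


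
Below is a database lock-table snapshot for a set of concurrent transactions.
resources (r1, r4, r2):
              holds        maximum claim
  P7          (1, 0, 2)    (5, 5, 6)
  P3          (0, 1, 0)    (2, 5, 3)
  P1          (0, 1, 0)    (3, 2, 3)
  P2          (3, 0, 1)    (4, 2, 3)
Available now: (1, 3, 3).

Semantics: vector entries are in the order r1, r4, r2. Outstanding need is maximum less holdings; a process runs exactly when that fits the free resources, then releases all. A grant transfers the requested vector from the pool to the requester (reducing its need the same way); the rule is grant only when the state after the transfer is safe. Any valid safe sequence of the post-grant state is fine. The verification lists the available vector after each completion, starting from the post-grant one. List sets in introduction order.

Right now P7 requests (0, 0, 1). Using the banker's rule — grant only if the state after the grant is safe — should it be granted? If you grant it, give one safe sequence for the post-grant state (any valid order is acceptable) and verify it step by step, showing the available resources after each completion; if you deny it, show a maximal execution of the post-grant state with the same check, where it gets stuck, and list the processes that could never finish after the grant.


GRANT. The post-grant state is safe; one safe sequence: P2, P1, P3, P7.
Key observation: even at the reduced pool (1, 3, 2), P2 fits immediately, so safety survives the grant.
Step-by-step check of the post-grant state:
  pool = (1, 3, 2)
  P2: need (1, 2, 2) fits (1, 3, 2); releases (3, 0, 1), pool now (4, 3, 3)
  P1: need (3, 1, 3) fits (4, 3, 3); releases (0, 1, 0), pool now (4, 4, 3)
  P3: need (2, 4, 3) fits (4, 4, 3); releases (0, 1, 0), pool now (4, 5, 3)
  P7: need (4, 5, 3) fits (4, 5, 3); releases (1, 0, 3), pool now (5, 5, 6)


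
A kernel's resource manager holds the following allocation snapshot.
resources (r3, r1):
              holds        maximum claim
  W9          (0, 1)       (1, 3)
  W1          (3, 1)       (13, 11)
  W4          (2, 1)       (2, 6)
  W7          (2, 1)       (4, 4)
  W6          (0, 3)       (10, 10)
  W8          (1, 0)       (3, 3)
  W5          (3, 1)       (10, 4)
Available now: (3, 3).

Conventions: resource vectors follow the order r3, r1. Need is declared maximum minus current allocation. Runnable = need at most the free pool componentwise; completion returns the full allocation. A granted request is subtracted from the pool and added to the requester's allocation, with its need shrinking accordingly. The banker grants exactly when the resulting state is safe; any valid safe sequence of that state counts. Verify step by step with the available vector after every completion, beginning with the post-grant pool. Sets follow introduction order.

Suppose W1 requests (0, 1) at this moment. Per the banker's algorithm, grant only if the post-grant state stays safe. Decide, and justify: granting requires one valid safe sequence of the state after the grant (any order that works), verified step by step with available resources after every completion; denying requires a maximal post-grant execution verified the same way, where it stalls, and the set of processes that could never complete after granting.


DENY. Granting would leave the state unsafe.
Key observation: after W9, W8, W7 the pool peaks at (6, 4), and each blocked process is short somewhere: W1 on r3, r1; W4 on r1; W6 on r3, r1; W5 on r3.
On the post-grant state, W9, W8, W7 is a maximal run — nothing extends it. Check, step by step:
  pool = (3, 2)
  W9: need (1, 2) fits (3, 2); releases (0, 1), pool now (3, 3)
  W8: need (2, 3) fits (3, 3); releases (1, 0), pool now (4, 3)
  W7: need (2, 3) fits (4, 3); releases (2, 1), pool now (6, 4)
  W1 still needs (10, 9) but only (6, 4) is free — short on r3 and r1
  W4 still needs (0, 5) but only (6, 4) is free — short on r1
  W6 still needs (10, 7) but only (6, 4) is free — short on r3 and r1
  W5 still needs (7, 3) but only (6, 4) is free — short on r3
Had the request been granted, W1, W4, W6 and W5 could never finish.


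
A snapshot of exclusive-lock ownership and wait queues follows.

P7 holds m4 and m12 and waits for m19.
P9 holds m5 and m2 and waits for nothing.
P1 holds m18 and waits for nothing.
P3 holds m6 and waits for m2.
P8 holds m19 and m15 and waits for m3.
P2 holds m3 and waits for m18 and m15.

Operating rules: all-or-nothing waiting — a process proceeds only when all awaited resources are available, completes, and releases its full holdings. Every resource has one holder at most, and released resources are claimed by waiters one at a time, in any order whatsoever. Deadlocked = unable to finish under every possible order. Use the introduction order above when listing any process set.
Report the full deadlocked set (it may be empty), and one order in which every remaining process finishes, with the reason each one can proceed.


The deadlocked set is P7, P8 and P2.
Key observation: the knot is the closed ring of waits P8 -> P2 -> P8; P7 waits into the deadlock from upstream.
One completion order for the rest: P9, P1, P3.
Step-by-step check:
  P9: no waits; runs immediately, freeing m5 and m2
  P1: no waits; runs immediately, freeing m18
  P3: everything it awaited (m2) is free; runs, freeing m6


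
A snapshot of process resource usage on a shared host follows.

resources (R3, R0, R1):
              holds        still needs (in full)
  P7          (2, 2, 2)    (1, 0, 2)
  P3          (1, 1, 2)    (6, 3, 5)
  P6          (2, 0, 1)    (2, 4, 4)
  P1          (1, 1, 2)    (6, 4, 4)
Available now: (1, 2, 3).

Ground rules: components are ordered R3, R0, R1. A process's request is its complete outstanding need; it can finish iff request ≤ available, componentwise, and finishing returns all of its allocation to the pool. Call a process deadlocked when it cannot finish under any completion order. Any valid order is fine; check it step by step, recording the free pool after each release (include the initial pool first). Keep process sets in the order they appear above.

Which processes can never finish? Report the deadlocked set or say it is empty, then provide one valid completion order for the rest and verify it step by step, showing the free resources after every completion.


Deadlocked set: P3 and P1.
Key observation: once P7, P6 finish, the pool peaks at (5, 4, 6) — and every remaining process still needs more R3 than that.
One completion order for the rest: P7, P6. Check, step by step:
  pool = (1, 2, 3)
  P7: need (1, 0, 2) fits (1, 2, 3); releases (2, 2, 2), pool now (3, 4, 5)
  P6: need (2, 4, 4) fits (3, 4, 5); releases (2, 0, 1), pool now (5, 4, 6)
The stuck group stays short no matter what:
  P3 cannot run: need (6, 3, 5) vs free (5, 4, 6) (insufficient R3)
  P1 cannot run: need (6, 4, 4) vs free (5, 4, 6) (insufficient R3)


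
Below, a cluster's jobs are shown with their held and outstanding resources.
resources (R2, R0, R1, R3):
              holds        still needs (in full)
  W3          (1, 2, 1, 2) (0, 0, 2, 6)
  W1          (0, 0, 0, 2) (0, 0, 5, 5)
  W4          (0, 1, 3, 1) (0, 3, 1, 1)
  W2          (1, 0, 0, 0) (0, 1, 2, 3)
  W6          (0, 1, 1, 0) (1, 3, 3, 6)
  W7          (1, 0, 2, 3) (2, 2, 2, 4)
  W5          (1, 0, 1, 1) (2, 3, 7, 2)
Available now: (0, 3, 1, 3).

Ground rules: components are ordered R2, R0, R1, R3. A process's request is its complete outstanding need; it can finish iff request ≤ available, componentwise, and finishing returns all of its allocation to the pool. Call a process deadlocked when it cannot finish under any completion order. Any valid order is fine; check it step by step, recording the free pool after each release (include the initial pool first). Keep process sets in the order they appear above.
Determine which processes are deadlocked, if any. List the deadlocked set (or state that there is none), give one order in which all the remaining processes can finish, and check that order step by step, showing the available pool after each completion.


The deadlocked set is W3, W1, W6, W7 and W5.
Key observation: after W4, W2 the pool peaks at (1, 4, 4, 4), and each blocked process is short somewhere: W3 on R3; W1 on R1, R3; W6 on R3; W7 on R2; W5 on R2, R1.
The rest can finish in the order W4, W2. Step-by-step check:
  pool = (0, 3, 1, 3)
  W4 needs (0, 3, 1, 1) <= (0, 3, 1, 3) -> finishes; pool += (0, 1, 3, 1) = (0, 4, 4, 4)
  W2 needs (0, 1, 2, 3) <= (0, 4, 4, 4) -> finishes; pool += (1, 0, 0, 0) = (1, 4, 4, 4)
None of the blocked processes ever fits:
  W3 still needs (0, 0, 2, 6) but only (1, 4, 4, 4) is free — short on R3
  W1 still needs (0, 0, 5, 5) but only (1, 4, 4, 4) is free — short on R1 and R3
  W6 still needs (1, 3, 3, 6) but only (1, 4, 4, 4) is free — short on R3
  W7 still needs (2, 2, 2, 4) but only (1, 4, 4, 4) is free — short on R2
  W5 still needs (2, 3, 7, 2) but only (1, 4, 4, 4) is free — short on R2 and R1


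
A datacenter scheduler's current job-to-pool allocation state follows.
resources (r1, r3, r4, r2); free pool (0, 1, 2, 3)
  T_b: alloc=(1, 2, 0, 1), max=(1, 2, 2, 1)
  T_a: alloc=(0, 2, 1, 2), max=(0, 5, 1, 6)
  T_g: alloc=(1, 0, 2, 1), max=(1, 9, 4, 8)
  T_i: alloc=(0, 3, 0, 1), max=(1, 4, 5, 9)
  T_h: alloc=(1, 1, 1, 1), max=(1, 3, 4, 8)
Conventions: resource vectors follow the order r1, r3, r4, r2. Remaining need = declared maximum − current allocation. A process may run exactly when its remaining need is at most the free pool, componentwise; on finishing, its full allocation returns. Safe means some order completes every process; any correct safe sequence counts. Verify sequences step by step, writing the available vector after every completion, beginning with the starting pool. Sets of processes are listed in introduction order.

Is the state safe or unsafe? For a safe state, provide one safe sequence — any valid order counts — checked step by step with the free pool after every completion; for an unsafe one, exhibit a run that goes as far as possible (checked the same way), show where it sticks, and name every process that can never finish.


UNSAFE.
Key observation: the pool after T_b, T_a is (1, 5, 3, 6); every surviving request exceeds it in r2, so progress ends there.
Going as far as possible: T_b, T_a; after that, nothing fits. Walking it through:
  pool = (0, 1, 2, 3)
  T_b: need (0, 0, 2, 0) fits (0, 1, 2, 3); releases (1, 2, 0, 1), pool now (1, 3, 2, 4)
  T_a: need (0, 3, 0, 4) fits (1, 3, 2, 4); releases (0, 2, 1, 2), pool now (1, 5, 3, 6)
  T_g still needs (0, 9, 2, 7) but only (1, 5, 3, 6) is free — short on r3 and r2
  T_i still needs (1, 1, 5, 8) but only (1, 5, 3, 6) is free — short on r4 and r2
  T_h still needs (0, 2, 3, 7) but only (1, 5, 3, 6) is free — short on r2
Processes that can never finish: T_g, T_i and T_h.


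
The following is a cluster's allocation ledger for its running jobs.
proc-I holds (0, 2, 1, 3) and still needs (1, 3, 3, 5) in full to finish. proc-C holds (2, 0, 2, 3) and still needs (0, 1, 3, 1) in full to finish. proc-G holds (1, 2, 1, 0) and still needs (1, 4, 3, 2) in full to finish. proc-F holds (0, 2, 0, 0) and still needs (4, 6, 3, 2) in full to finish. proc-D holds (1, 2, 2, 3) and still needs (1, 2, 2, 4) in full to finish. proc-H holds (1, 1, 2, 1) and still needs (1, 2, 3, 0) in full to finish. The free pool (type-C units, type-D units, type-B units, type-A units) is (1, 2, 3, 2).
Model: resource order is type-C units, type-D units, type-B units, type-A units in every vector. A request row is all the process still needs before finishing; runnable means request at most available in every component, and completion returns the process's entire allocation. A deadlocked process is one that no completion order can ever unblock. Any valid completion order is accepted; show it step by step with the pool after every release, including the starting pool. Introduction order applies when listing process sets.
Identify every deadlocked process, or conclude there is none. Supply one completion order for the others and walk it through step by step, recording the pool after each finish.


The deadlocked set is empty.
Key observation: proc-C can run right away; the returned allocation unlocks the remaining processes in turn.
A valid finishing order for the others: proc-C, proc-H, proc-I, proc-G, proc-F, proc-D. Verifying each step:
  pool = (1, 2, 3, 2)
  proc-C: need (0, 1, 3, 1) fits (1, 2, 3, 2); releases (2, 0, 2, 3), pool now (3, 2, 5, 5)
  proc-H: need (1, 2, 3, 0) fits (3, 2, 5, 5); releases (1, 1, 2, 1), pool now (4, 3, 7, 6)
  proc-I: need (1, 3, 3, 5) fits (4, 3, 7, 6); releases (0, 2, 1, 3), pool now (4, 5, 8, 9)
  proc-G: need (1, 4, 3, 2) fits (4, 5, 8, 9); releases (1, 2, 1, 0), pool now (5, 7, 9, 9)
  proc-F: need (4, 6, 3, 2) fits (5, 7, 9, 9); releases (0, 2, 0, 0), pool now (5, 9, 9, 9)
  proc-D: need (1, 2, 2, 4) fits (5, 9, 9, 9); releases (1, 2, 2, 3), pool now (6, 11, 11, 12)
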